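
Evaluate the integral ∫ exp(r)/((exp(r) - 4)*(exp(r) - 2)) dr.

Let u = e^r, du = e^r dr.
The integral becomes ∫ du/((u-2)(u-4)); decompose into partial fractions.

log(exp(r) - 4)/2 - log(exp(r) - 2)/2 + C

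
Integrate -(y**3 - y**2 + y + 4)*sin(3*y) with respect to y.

Use integration by parts with u = y**3 - y**2 + y + 4, dv = -sin(3*y) dy, so v = cos(3*y)/3.
Apply parts 3 times (tabular method): alternate signs, differentiate u down to 0, integrate dv up.

y**3*cos(3*y)/3 - y**2*sin(3*y)/3 - y**2*cos(3*y)/3 + 2*y*sin(3*y)/9 + y*cos(3*y)/9 - sin(3*y)/27 + 38*cos(3*y)/27 + C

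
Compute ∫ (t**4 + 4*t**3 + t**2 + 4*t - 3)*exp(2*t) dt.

(t**4 + 2*t**3 - 2*t**2 + 6*t - 6)*exp(2*t)/2 + C

Use integration by parts with u = t**4 + 4*t**3 + t**2 + 4*t - 3, dv = exp(2*t) dt, so v = exp(2*t)/2.
Apply parts 4 times (tabular method): alternate signs, differentiate u down to 0, integrate dv up.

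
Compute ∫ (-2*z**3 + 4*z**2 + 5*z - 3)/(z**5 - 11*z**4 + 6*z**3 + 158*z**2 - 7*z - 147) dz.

-3217*log(z - 7)/28800 + log(z - 1)/72 + log(z + 1)/128 + 9*log(z + 3)/100 + 229/(240*z - 1680) + C

Factor the denominator: (z - 7)**2*(z - 1)*(z + 1)*(z + 3).
Partial-fraction decomposition: 9/(100*(z + 3)) + 1/(128*(z + 1)) + 1/(72*(z - 1)) - 3217/(28800*(z - 7)) - 229/(240*(z - 7)**2).
Integrate each term; A/(z−a) gives A·log|z−a|; A/(z−a)² gives −A/(z−a).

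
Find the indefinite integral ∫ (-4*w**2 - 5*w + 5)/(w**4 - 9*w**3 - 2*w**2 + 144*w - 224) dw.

Factor the denominator: (w - 7)*(w - 4)*(w - 2)*(w + 4).
Partial-fraction decomposition: 13/(176*(w + 4)) - 7/(20*(w - 2)) + 79/(48*(w - 4)) - 226/(165*(w - 7)).
Integrate each term: A/(w−a) contributes A·log|w−a|.

-226*log(w - 7)/165 + 79*log(w - 4)/48 - 7*log(w - 2)/20 + 13*log(w + 4)/176 + C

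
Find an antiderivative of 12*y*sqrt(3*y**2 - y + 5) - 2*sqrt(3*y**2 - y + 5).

Let u = 3*y**2 - y + 5, so du = (6*y - 1) dy.
Rewriting, the integral becomes 2·∫ √u du = 2·(2/3)u^(3/2).
Substituting back, u = 3*y**2 - y + 5.

4*(3*y**2 - y + 5)**(3/2)/3 + C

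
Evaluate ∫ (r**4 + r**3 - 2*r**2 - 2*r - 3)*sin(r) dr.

-r**4*cos(r) + 4*r**3*sin(r) - r**3*cos(r) + 3*r**2*sin(r) + 14*r**2*cos(r) - 28*r*sin(r) + 8*r*cos(r) - 8*sin(r) - 25*cos(r) + C

Use integration by parts with u = r**4 + r**3 - 2*r**2 - 2*r - 3, dv = sin(r) dr, so v = -cos(r).
Apply parts 4 times (tabular method): alternate signs, differentiate u down to 0, integrate dv up.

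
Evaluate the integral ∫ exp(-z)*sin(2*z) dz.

-exp(-z)*sin(2*z)/5 - 2*exp(-z)*cos(2*z)/5 + C

Let I denote the integral. Integrate by parts with u = sin(2*z), dv = exp(-z) dz, so v = -exp(-z): I = -exp(-z)*sin(2*z) + 2·∫ exp(-z)*cos(2*z) dz.
Apply parts again with u = cos(2*z), dv = exp(-z) dz: ∫ exp(-z)*cos(2*z) dz = -exp(-z)*cos(2*z) − 2·I. Substituting back brings back I: I = -exp(-z)*sin(2*z) - 2*exp(-z)*cos(2*z) − 4·I.
Solving for I: (1 + 4)·I equals the remaining terms, so I = (1/5)·(-exp(-z)*sin(2*z) - 2*exp(-z)*cos(2*z)).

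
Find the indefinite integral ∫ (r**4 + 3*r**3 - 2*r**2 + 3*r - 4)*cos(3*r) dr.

Use integration by parts with u = r**4 + 3*r**3 - 2*r**2 + 3*r - 4, dv = cos(3*r) dr, so v = sin(3*r)/3.
Apply parts 4 times (tabular method): alternate signs, differentiate u down to 0, integrate dv up.

r**4*sin(3*r)/3 + r**3*sin(3*r) + 4*r**3*cos(3*r)/9 - 10*r**2*sin(3*r)/9 + r**2*cos(3*r) + r*sin(3*r)/3 - 20*r*cos(3*r)/27 - 88*sin(3*r)/81 + cos(3*r)/9 + C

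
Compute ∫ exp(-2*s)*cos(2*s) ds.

Let I denote the integral. Integrate by parts with u = cos(2*s), dv = exp(-2*s) ds, so v = -exp(-2*s)/2: I = -exp(-2*s)*cos(2*s)/2 − ∫ exp(-2*s)*sin(2*s) ds.
Apply parts again with u = sin(2*s), dv = exp(-2*s) ds: ∫ exp(-2*s)*sin(2*s) ds = -exp(-2*s)*sin(2*s)/2 + I. Substituting back brings back I: I = exp(-2*s)*sin(2*s)/2 - exp(-2*s)*cos(2*s)/2 − I.
Solving for I: (1 + 1)·I equals the remaining terms, so I = (1/2)·(exp(-2*s)*sin(2*s)/2 - exp(-2*s)*cos(2*s)/2).

exp(-2*s)*sin(2*s)/4 - exp(-2*s)*cos(2*s)/4 + C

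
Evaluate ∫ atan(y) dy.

Use integration by parts with u = arctan(y), dv = dy.
Then du = 1/(y**2 + 1) dy.

y*atan(y) - log(y**2 + 1)/2 + C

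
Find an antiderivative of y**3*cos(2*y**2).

Let u = y², du = 2y dy; rewrite as (1/2)∫ u^1·cos(2u) du.
Now integrate by parts 1 time.

y**2*sin(2*y**2)/4 + cos(2*y**2)/8 + C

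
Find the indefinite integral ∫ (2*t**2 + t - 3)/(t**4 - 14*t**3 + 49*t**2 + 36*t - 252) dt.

Factor the denominator: (t - 7)*(t - 6)*(t - 3)*(t + 2).
Partial-fraction decomposition: -1/(120*(t + 2)) + 3/(10*(t - 3)) - 25/(8*(t - 6)) + 17/(6*(t - 7)).
Integrate each term: A/(t−a) contributes A·log|t−a|.

17*log(t - 7)/6 - 25*log(t - 6)/8 + 3*log(t - 3)/10 - log(t + 2)/120 + C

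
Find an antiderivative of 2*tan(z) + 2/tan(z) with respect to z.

2*log(tan(z)) + C

Let u = tan(z), so du = (tan(z)**2 + 1) dz.
Rewriting, the integral becomes 2·∫ 1/u du = 2·log(u).
Substituting back, u = tan(z).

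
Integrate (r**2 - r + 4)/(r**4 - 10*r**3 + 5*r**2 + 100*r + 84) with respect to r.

23*log(r - 7)/36 - 17*log(r - 6)/28 + 3*log(r + 1)/28 - 5*log(r + 2)/36 + C

Factor the denominator: (r - 7)*(r - 6)*(r + 1)*(r + 2).
Partial-fraction decomposition: -5/(36*(r + 2)) + 3/(28*(r + 1)) - 17/(28*(r - 6)) + 23/(36*(r - 7)).
Integrate each term: A/(r−a) contributes A·log|r−a|.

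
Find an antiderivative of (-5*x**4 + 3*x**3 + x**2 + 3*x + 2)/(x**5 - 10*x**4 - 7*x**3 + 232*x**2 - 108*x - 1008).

Factor the denominator: (x - 7)*(x - 6)*(x - 3)*(x + 2)*(x + 4).
Partial-fraction decomposition: -733/(770*(x + 4)) + 13/(90*(x + 2)) - 76/(105*(x - 3)) + 361/(15*(x - 6)) - 2726/(99*(x - 7)).
Integrate each term: A/(x−a) contributes A·log|x−a|.

-2726*log(x - 7)/99 + 361*log(x - 6)/15 - 76*log(x - 3)/105 + 13*log(x + 2)/90 - 733*log(x + 4)/770 + C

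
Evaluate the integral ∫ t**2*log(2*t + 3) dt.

t**3*log(2*t + 3)/3 - t**3/9 + t**2/4 - 3*t/4 + 9*log(2*t + 3)/8 + C

Use integration by parts with u = log(2*t + 3), dv = t**2 dt.
Then du = 2/(2*t + 3) dt and v = t**3/3.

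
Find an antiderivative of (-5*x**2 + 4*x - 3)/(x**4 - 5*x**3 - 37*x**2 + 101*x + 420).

-log(x - 7) + 3*log(x - 5)/4 - 3*log(x + 3)/4 + log(x + 4) + C

Factor the denominator: (x - 7)*(x - 5)*(x + 3)*(x + 4).
Partial-fraction decomposition: 1/(x + 4) - 3/(4*(x + 3)) + 3/(4*(x - 5)) - 1/(x - 7).
Integrate each term: A/(x−a) contributes A·log|x−a|.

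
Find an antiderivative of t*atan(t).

t**2*atan(t)/2 - t/2 + atan(t)/2 + C

Use integration by parts with u = arctan(t), dv = t dt.
Then du = 1/(t**2 + 1) dt.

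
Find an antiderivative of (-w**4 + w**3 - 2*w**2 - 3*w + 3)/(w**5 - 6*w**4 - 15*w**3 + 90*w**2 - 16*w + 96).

Factor the denominator: (w - 6)*(w - 4)*(w + 4)*(w**2 + 1).
Partial-fraction decomposition: -4*(5*w - 7)/(629*(w**2 + 1)) - 337/(1360*(w + 4)) + 233/(272*(w - 4)) - 1167/(740*(w - 6)).
Integrate each term; A/(w−a) gives A·log|w−a|; the (Bw+D)/(w²+p²) term gives a log and an atan.

-1167*log(w - 6)/740 + 233*log(w - 4)/272 - 337*log(w + 4)/1360 - 10*log(w**2 + 1)/629 + 28*atan(w)/629 + C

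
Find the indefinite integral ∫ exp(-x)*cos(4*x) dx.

4*exp(-x)*sin(4*x)/17 - exp(-x)*cos(4*x)/17 + C

Let I denote the integral. Integrate by parts with u = cos(4*x), dv = exp(-x) dx, so v = -exp(-x): I = -exp(-x)*cos(4*x) − 4·∫ exp(-x)*sin(4*x) dx.
Apply parts again with u = sin(4*x), dv = exp(-x) dx: ∫ exp(-x)*sin(4*x) dx = -exp(-x)*sin(4*x) + 4·I. Substituting back brings back I: I = 4*exp(-x)*sin(4*x) - exp(-x)*cos(4*x) − 16·I.
Solving for I: (1 + 16)·I equals the remaining terms, so I = (1/17)·(4*exp(-x)*sin(4*x) - exp(-x)*cos(4*x)).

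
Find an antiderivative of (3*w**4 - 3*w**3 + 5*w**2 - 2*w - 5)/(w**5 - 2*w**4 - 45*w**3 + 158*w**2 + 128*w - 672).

Factor the denominator: (w - 4)**2*(w - 3)*(w + 2)*(w + 7).
Partial-fraction decomposition: 4243/(3025*(w + 7)) - 91/(900*(w + 2)) + 98/(25*(w - 3)) - 9677/(4356*(w - 4)) + 643/(66*(w - 4)**2).
Integrate each term; A/(w−a) gives A·log|w−a|; A/(w−a)² gives −A/(w−a).

-9677*log(w - 4)/4356 + 98*log(w - 3)/25 - 91*log(w + 2)/900 + 4243*log(w + 7)/3025 - 643/(66*w - 264) + C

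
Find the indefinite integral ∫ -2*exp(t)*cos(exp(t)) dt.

Let u = exp(t), so du = (exp(t)) dt.
Rewriting, the integral becomes -2·∫ cos(u) du = -2·sin(u).
Substituting back, u = exp(t).

-2*sin(exp(t)) + C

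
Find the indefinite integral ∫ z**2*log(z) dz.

Use integration by parts with u = log(z), dv = z**2 dz.
Then du = 1/z dz and v = z**3/3.

z**3*log(z)/3 - z**3/9 + C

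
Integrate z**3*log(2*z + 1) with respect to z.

Use integration by parts with u = log(2*z + 1), dv = z**3 dz.
Then du = 2/(2*z + 1) dz and v = z**4/4.

z**4*log(2*z + 1)/4 - z**4/16 + z**3/24 - z**2/32 + z/32 - log(2*z + 1)/64 + C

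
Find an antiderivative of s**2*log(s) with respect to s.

s**3*log(s)/3 - s**3/9 + C

Use integration by parts with u = log(s), dv = s**2 ds.
Then du = 1/s ds and v = s**3/3.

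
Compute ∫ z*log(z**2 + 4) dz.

z**2*log(z**2 + 4)/2 - z**2/2 + 2*log(z**2 + 4) + C

Let u = z**2 + 4, so du = (2*z) dz.
The integral becomes (1/2)·∫ log(u) du; integrate by parts with u′=log(u), dv′=du.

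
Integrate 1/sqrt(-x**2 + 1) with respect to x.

asin(x) + C

Substitute x = sin(θ), so dx = cos(θ) dθ and the radical becomes sqrt(-x**2 + 1) = cos(θ) by the Pythagorean identity.
Integrate the resulting trig expression in θ, then back-substitute θ = asin(x), sin(θ) = x, cos(θ) = sqrt(-x**2 + 1) (absorbing any constant into C).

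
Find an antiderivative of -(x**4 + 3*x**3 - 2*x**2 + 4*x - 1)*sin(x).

x**4*cos(x) - 4*x**3*sin(x) + 3*x**3*cos(x) - 9*x**2*sin(x) - 14*x**2*cos(x) + 28*x*sin(x) - 14*x*cos(x) + 14*sin(x) + 27*cos(x) + C

Use integration by parts with u = x**4 + 3*x**3 - 2*x**2 + 4*x - 1, dv = -sin(x) dx, so v = cos(x).
Apply parts 4 times (tabular method): alternate signs, differentiate u down to 0, integrate dv up.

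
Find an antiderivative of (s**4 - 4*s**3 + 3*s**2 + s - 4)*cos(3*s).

s**4*sin(3*s)/3 - 4*s**3*sin(3*s)/3 + 4*s**3*cos(3*s)/9 + 5*s**2*sin(3*s)/9 - 4*s**2*cos(3*s)/3 + 11*s*sin(3*s)/9 + 10*s*cos(3*s)/27 - 118*sin(3*s)/81 + 11*cos(3*s)/27 + C

Use integration by parts with u = s**4 - 4*s**3 + 3*s**2 + s - 4, dv = cos(3*s) ds, so v = sin(3*s)/3.
Apply parts 4 times (tabular method): alternate signs, differentiate u down to 0, integrate dv up.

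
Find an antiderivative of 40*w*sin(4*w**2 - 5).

-5*cos(4*w**2 - 5) + C

Let u = 4*w**2 - 5, so du = (8*w) dw.
Rewriting, the integral becomes 5·∫ sin(u) du = 5·-cos(u).
Substituting back, u = 4*w**2 - 5.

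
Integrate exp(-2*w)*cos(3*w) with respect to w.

3*exp(-2*w)*sin(3*w)/13 - 2*exp(-2*w)*cos(3*w)/13 + C

Let I denote the integral. Integrate by parts with u = cos(3*w), dv = exp(-2*w) dw, so v = -exp(-2*w)/2: I = -exp(-2*w)*cos(3*w)/2 − (3/2)·∫ exp(-2*w)*sin(3*w) dw.
Apply parts again with u = sin(3*w), dv = exp(-2*w) dw: ∫ exp(-2*w)*sin(3*w) dw = -exp(-2*w)*sin(3*w)/2 + (3/2)·I. Substituting back brings back I: I = 3*exp(-2*w)*sin(3*w)/4 - exp(-2*w)*cos(3*w)/2 − (9/4)·I.
Solving for I: (1 + 9/4)·I equals the remaining terms, so I = (4/13)·(3*exp(-2*w)*sin(3*w)/4 - exp(-2*w)*cos(3*w)/2).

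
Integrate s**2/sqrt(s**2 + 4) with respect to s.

s*sqrt(s**2 + 4)/2 - 2*log(s + sqrt(s**2 + 4)) + C

Substitute s = 2·tan(θ), so ds = 2·sec(θ)^2 dθ and the radical becomes sqrt(s**2 + 4) = 2·sec(θ) by the Pythagorean identity.
Integrate the resulting trig expression in θ, then back-substitute tan(θ) = s/2, sec(θ) = sqrt(s**2 + 4)/2 (absorbing any constant into C).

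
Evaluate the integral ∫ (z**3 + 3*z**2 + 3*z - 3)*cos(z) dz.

Use integration by parts with u = z**3 + 3*z**2 + 3*z - 3, dv = cos(z) dz, so v = sin(z).
Apply parts 3 times (tabular method): alternate signs, differentiate u down to 0, integrate dv up.

z**3*sin(z) + 3*z**2*sin(z) + 3*z**2*cos(z) - 3*z*sin(z) + 6*z*cos(z) - 9*sin(z) - 3*cos(z) + C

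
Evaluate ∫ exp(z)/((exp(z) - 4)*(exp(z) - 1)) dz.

Let u = e^z, du = e^z dz.
The integral becomes ∫ du/((u-4)(u-1)); decompose into partial fractions.

log(exp(z) - 4)/3 - log(exp(z) - 1)/3 + C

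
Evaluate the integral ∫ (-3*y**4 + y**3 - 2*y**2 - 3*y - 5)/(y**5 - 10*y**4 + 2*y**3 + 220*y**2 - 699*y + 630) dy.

Factor the denominator: (y - 7)*(y - 3)**2*(y - 2)*(y + 5).
Partial-fraction decomposition: -85/(224*(y + 5)) + 59/(35*(y - 2)) + 95/(32*(y - 3)) + 31/(4*(y - 3)**2) - 291/(40*(y - 7)).
Integrate each term; A/(y−a) gives A·log|y−a|; A/(y−a)² gives −A/(y−a).

-291*log(y - 7)/40 + 95*log(y - 3)/32 + 59*log(y - 2)/35 - 85*log(y + 5)/224 - 31/(4*y - 12) + C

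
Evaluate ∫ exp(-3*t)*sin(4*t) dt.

-3*exp(-3*t)*sin(4*t)/25 - 4*exp(-3*t)*cos(4*t)/25 + C

Let I denote the integral. Integrate by parts with u = sin(4*t), dv = exp(-3*t) dt, so v = -exp(-3*t)/3: I = -exp(-3*t)*sin(4*t)/3 + (4/3)·∫ exp(-3*t)*cos(4*t) dt.
Apply parts again with u = cos(4*t), dv = exp(-3*t) dt: ∫ exp(-3*t)*cos(4*t) dt = -exp(-3*t)*cos(4*t)/3 − (4/3)·I. Substituting back brings back I: I = -exp(-3*t)*sin(4*t)/3 - 4*exp(-3*t)*cos(4*t)/9 − (16/9)·I.
Solving for I: (1 + 16/9)·I equals the remaining terms, so I = (9/25)·(-exp(-3*t)*sin(4*t)/3 - 4*exp(-3*t)*cos(4*t)/9).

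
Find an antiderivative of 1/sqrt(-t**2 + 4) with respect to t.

Substitute t = 2·sin(θ), so dt = 2·cos(θ) dθ and the radical becomes sqrt(-t**2 + 4) = 2·cos(θ) by the Pythagorean identity.
Integrate the resulting trig expression in θ, then back-substitute θ = asin(t/2), sin(θ) = t/2, cos(θ) = sqrt(-t**2 + 4)/2 (absorbing any constant into C).

asin(t/2) + C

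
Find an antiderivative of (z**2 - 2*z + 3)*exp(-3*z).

Use integration by parts with u = z**2 - 2*z + 3, dv = exp(-3*z) dz, so v = -exp(-3*z)/3.
Apply parts 2 times (tabular method): alternate signs, differentiate u down to 0, integrate dv up.

(-9*z**2 + 12*z - 23)*exp(-3*z)/27 + C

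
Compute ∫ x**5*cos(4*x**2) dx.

Let u = x², du = 2x dx; rewrite as (1/2)∫ u^2·cos(4u) du.
Now integrate by parts 2 times.

x**4*sin(4*x**2)/8 + x**2*cos(4*x**2)/16 - sin(4*x**2)/64 + C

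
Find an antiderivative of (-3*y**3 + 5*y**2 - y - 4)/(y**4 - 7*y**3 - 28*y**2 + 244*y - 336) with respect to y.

Factor the denominator: (y - 7)*(y - 4)*(y - 2)*(y + 6).
Partial-fraction decomposition: -83/(104*(y + 6)) - 1/(8*(y - 2)) + 2/(y - 4) - 53/(13*(y - 7)).
Integrate each term: A/(y−a) contributes A·log|y−a|.

-53*log(y - 7)/13 + 2*log(y - 4) - log(y - 2)/8 - 83*log(y + 6)/104 + C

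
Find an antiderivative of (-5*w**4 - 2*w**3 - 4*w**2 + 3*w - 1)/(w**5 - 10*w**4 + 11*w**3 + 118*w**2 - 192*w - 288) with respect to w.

-7039*log(w - 6)/252 + 114421*log(w - 4)/4900 + 11*log(w + 1)/350 - 397*log(w + 3)/882 - 1461/(70*w - 280) + C

Factor the denominator: (w - 6)*(w - 4)**2*(w + 1)*(w + 3).
Partial-fraction decomposition: -397/(882*(w + 3)) + 11/(350*(w + 1)) + 114421/(4900*(w - 4)) + 1461/(70*(w - 4)**2) - 7039/(252*(w - 6)).
Integrate each term; A/(w−a) gives A·log|w−a|; A/(w−a)² gives −A/(w−a).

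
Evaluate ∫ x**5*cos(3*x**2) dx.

Let u = x², du = 2x dx; rewrite as (1/2)∫ u^2·cos(3u) du.
Now integrate by parts 2 times.

x**4*sin(3*x**2)/6 + x**2*cos(3*x**2)/9 - sin(3*x**2)/27 + C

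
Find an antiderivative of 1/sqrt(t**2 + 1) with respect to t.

log(t + sqrt(t**2 + 1)) + C

Substitute t = tan(θ), so dt = sec(θ)^2 dθ and the radical becomes sqrt(t**2 + 1) = sec(θ) by the Pythagorean identity.
Integrate the resulting trig expression in θ, then back-substitute tan(θ) = t, sec(θ) = sqrt(t**2 + 1) (absorbing any constant into C).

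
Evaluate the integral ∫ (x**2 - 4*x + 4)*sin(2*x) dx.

-x**2*cos(2*x)/2 + x*sin(2*x)/2 + 2*x*cos(2*x) - sin(2*x) - 7*cos(2*x)/4 + C

Use integration by parts with u = x**2 - 4*x + 4, dv = sin(2*x) dx, so v = -cos(2*x)/2.
Apply parts 2 times (tabular method): alternate signs, differentiate u down to 0, integrate dv up.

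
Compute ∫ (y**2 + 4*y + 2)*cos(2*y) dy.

y**2*sin(2*y)/2 + 2*y*sin(2*y) + y*cos(2*y)/2 + 3*sin(2*y)/4 + cos(2*y) + C

Use integration by parts with u = y**2 + 4*y + 2, dv = cos(2*y) dy, so v = sin(2*y)/2.
Apply parts 2 times (tabular method): alternate signs, differentiate u down to 0, integrate dv up.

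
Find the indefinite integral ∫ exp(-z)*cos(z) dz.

Let I denote the integral. Integrate by parts with u = cos(z), dv = exp(-z) dz, so v = -exp(-z): I = -exp(-z)*cos(z) − ∫ exp(-z)*sin(z) dz.
Apply parts again with u = sin(z), dv = exp(-z) dz: ∫ exp(-z)*sin(z) dz = -exp(-z)*sin(z) + I. Substituting back brings back I: I = exp(-z)*sin(z) - exp(-z)*cos(z) − I.
Solving for I: (1 + 1)·I equals the remaining terms, so I = (1/2)·(exp(-z)*sin(z) - exp(-z)*cos(z)).

exp(-z)*sin(z)/2 - exp(-z)*cos(z)/2 + C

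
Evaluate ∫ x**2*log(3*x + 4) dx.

Use integration by parts with u = log(3*x + 4), dv = x**2 dx.
Then du = 3/(3*x + 4) dx and v = x**3/3.

x**3*log(3*x + 4)/3 - x**3/9 + 2*x**2/9 - 16*x/27 + 64*log(3*x + 4)/81 + C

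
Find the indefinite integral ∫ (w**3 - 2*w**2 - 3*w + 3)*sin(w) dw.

Use integration by parts with u = w**3 - 2*w**2 - 3*w + 3, dv = sin(w) dw, so v = -cos(w).
Apply parts 3 times (tabular method): alternate signs, differentiate u down to 0, integrate dv up.

-w**3*cos(w) + 3*w**2*sin(w) + 2*w**2*cos(w) - 4*w*sin(w) + 9*w*cos(w) - 9*sin(w) - 7*cos(w) + C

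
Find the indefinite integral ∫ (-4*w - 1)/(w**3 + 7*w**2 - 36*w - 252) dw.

Factor the denominator: (w - 6)*(w + 6)*(w + 7).
Partial-fraction decomposition: 27/(13*(w + 7)) - 23/(12*(w + 6)) - 25/(156*(w - 6)).
Integrate each term: A/(w−a) contributes A·log|w−a|.

-25*log(w - 6)/156 - 23*log(w + 6)/12 + 27*log(w + 7)/13 + C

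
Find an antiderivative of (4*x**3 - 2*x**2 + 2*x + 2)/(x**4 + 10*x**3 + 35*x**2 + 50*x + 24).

Factor the denominator: (x + 1)*(x + 2)*(x + 3)*(x + 4).
Partial-fraction decomposition: 49/(x + 4) - 65/(x + 3) + 21/(x + 2) - 1/(x + 1).
Integrate each term: A/(x−a) contributes A·log|x−a|.

-log(x + 1) + 21*log(x + 2) - 65*log(x + 3) + 49*log(x + 4) + C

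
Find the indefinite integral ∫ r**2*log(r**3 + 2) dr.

Let u = r**3 + 2, so du = (3*r**2) dr.
The integral becomes (1/3)·∫ log(u) du; integrate by parts with u′=log(u), dv′=du.

r**3*log(r**3 + 2)/3 - r**3/3 + 2*log(r**3 + 2)/3 + C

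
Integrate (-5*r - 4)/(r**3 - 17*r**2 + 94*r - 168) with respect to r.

Factor the denominator: (r - 7)*(r - 6)*(r - 4).
Partial-fraction decomposition: -4/(r - 4) + 17/(r - 6) - 13/(r - 7).
Integrate each term: A/(r−a) contributes A·log|r−a|.

-13*log(r - 7) + 17*log(r - 6) - 4*log(r - 4) + C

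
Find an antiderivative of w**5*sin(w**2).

Let u = w², du = 2w dw; rewrite as (1/2)∫ u^2·sin(1u) du.
Now integrate by parts 2 times.

-w**4*cos(w**2)/2 + w**2*sin(w**2) + cos(w**2) + C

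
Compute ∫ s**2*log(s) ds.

s**3*log(s)/3 - s**3/9 + C

Use integration by parts with u = log(s), dv = s**2 ds.
Then du = 1/s ds and v = s**3/3.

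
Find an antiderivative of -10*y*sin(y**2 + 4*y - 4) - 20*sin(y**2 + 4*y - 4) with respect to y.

5*cos(y**2 + 4*y - 4) + C

Let u = y**2 + 4*y - 4, so du = (2*y + 4) dy.
Rewriting, the integral becomes -5·∫ sin(u) du = -5·-cos(u).
Substituting back, u = y**2 + 4*y - 4.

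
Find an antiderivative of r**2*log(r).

r**3*log(r)/3 - r**3/9 + C

Use integration by parts with u = log(r), dv = r**2 dr.
Then du = 1/r dr and v = r**3/3.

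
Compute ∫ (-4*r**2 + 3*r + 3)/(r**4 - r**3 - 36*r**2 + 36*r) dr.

Factor the denominator: r*(r - 6)*(r - 1)*(r + 6).
Partial-fraction decomposition: 53/(168*(r + 6)) - 2/(35*(r - 1)) - 41/(120*(r - 6)) + 1/(12*r).
Integrate each term: A/(r−a) contributes A·log|r−a|.

log(r)/12 - 41*log(r - 6)/120 - 2*log(r - 1)/35 + 53*log(r + 6)/168 + C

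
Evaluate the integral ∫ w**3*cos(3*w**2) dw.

w**2*sin(3*w**2)/6 + cos(3*w**2)/18 + C

Let u = w², du = 2w dw; rewrite as (1/2)∫ u^1·cos(3u) du.
Now integrate by parts 1 time.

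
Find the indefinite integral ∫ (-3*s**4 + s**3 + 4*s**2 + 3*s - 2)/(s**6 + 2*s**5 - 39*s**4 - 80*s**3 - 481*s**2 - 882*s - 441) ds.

-6645*log(s - 7)/51968 - 221*log(s + 1)/11520 + 7373*log(s + 7)/29232 - 61*log(s**2 + 9)/1160 - 107*atan(s/3)/870 - 1/(96*s + 96) + C

Factor the denominator: (s - 7)*(s + 1)**2*(s + 7)*(s**2 + 9).
Partial-fraction decomposition: -(61*s + 214)/(580*(s**2 + 9)) + 7373/(29232*(s + 7)) - 221/(11520*(s + 1)) + 1/(96*(s + 1)**2) - 6645/(51968*(s - 7)).
Integrate each term; A/(s−a) gives A·log|s−a|; the (Bs+D)/(s²+p²) term gives a log and an atan.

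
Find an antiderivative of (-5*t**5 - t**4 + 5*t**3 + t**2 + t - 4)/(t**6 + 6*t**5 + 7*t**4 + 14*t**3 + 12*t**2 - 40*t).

log(t)/10 - log(t - 1)/30 + 17*log(t + 2)/24 - 1599*log(t + 5)/290 - 303*log(t**2 + 4)/2320 + 1671*atan(t/2)/1160 + C

Factor the denominator: t*(t - 1)*(t + 2)*(t + 5)*(t**2 + 4).
Partial-fraction decomposition: -3*(101*t - 1114)/(1160*(t**2 + 4)) - 1599/(290*(t + 5)) + 17/(24*(t + 2)) - 1/(30*(t - 1)) + 1/(10*t).
Integrate each term; A/(t−a) gives A·log|t−a|; the (Bt+D)/(t²+p²) term gives a log and an atan.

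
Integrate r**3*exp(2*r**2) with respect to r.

Let u = r², du = 2r dr; rewrite as (1/2)∫ u^1·exp(2u) du.
Now integrate by parts 1 time.

(2*r**2 - 1)*exp(2*r**2)/8 + C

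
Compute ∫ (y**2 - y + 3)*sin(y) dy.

Use integration by parts with u = y**2 - y + 3, dv = sin(y) dy, so v = -cos(y).
Apply parts 2 times (tabular method): alternate signs, differentiate u down to 0, integrate dv up.

-y**2*cos(y) + 2*y*sin(y) + y*cos(y) - sin(y) - cos(y) + C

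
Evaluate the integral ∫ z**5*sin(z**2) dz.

-z**4*cos(z**2)/2 + z**2*sin(z**2) + cos(z**2) + C

Let u = z², du = 2z dz; rewrite as (1/2)∫ u^2·sin(1u) du.
Now integrate by parts 2 times.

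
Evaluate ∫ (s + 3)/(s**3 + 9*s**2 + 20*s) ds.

Factor the denominator: s*(s + 4)*(s + 5).
Partial-fraction decomposition: -2/(5*(s + 5)) + 1/(4*(s + 4)) + 3/(20*s).
Integrate each term: A/(s−a) contributes A·log|s−a|.

3*log(s)/20 + log(s + 4)/4 - 2*log(s + 5)/5 + C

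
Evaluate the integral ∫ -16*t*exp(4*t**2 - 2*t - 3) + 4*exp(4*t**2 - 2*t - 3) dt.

-2*exp(4*t**2 - 2*t - 3) + C

Let u = 4*t**2 - 2*t - 3, so du = (8*t - 2) dt.
Rewriting, the integral becomes -2·∫ e^u du = -2·e^u.
Substituting back, u = 4*t**2 - 2*t - 3.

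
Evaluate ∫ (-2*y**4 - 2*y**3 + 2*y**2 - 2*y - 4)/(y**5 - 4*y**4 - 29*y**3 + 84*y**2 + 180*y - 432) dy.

-371*log(y - 6)/135 + 104*log(y - 3)/63 - 2*log(y - 2)/5 + 44*log(y + 3)/135 - 29*log(y + 4)/35 + C

Factor the denominator: (y - 6)*(y - 3)*(y - 2)*(y + 3)*(y + 4).
Partial-fraction decomposition: -29/(35*(y + 4)) + 44/(135*(y + 3)) - 2/(5*(y - 2)) + 104/(63*(y - 3)) - 371/(135*(y - 6)).
Integrate each term: A/(y−a) contributes A·log|y−a|.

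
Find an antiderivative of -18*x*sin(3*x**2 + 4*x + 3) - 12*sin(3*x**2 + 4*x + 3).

3*cos(3*x**2 + 4*x + 3) + C

Let u = 3*x**2 + 4*x + 3, so du = (6*x + 4) dx.
Rewriting, the integral becomes -3·∫ sin(u) du = -3·-cos(u).
Substituting back, u = 3*x**2 + 4*x + 3.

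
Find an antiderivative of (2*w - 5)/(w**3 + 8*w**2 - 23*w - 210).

Factor the denominator: (w - 5)*(w + 6)*(w + 7).
Partial-fraction decomposition: -19/(12*(w + 7)) + 17/(11*(w + 6)) + 5/(132*(w - 5)).
Integrate each term: A/(w−a) contributes A·log|w−a|.

5*log(w - 5)/132 + 17*log(w + 6)/11 - 19*log(w + 7)/12 + C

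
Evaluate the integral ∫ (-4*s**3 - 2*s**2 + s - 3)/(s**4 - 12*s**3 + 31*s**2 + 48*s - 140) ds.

Factor the denominator: (s - 7)*(s - 5)*(s - 2)*(s + 2).
Partial-fraction decomposition: -19/(252*(s + 2)) - 41/(60*(s - 2)) + 274/(21*(s - 5)) - 733/(45*(s - 7)).
Integrate each term: A/(s−a) contributes A·log|s−a|.

-733*log(s - 7)/45 + 274*log(s - 5)/21 - 41*log(s - 2)/60 - 19*log(s + 2)/252 + C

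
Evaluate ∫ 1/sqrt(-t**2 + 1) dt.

Substitute t = sin(θ), so dt = cos(θ) dθ and the radical becomes sqrt(-t**2 + 1) = cos(θ) by the Pythagorean identity.
Integrate the resulting trig expression in θ, then back-substitute θ = asin(t), sin(θ) = t, cos(θ) = sqrt(-t**2 + 1) (absorbing any constant into C).

asin(t) + C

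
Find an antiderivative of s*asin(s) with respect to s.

Use integration by parts with u = arcsin(s), dv = s ds.
Then du = 1/sqrt(-s**2 + 1) ds.

s**2*asin(s)/2 + s*sqrt(-s**2 + 1)/4 - asin(s)/4 + C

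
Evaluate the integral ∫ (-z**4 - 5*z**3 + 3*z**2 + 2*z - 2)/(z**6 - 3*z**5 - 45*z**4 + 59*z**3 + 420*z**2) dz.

Factor the denominator: z**2*(z - 7)*(z - 4)*(z + 3)*(z + 5).
Partial-fraction decomposition: -7/(600*(z + 5)) + 73/(1260*(z + 3)) + 29/(168*(z - 4)) - 1319/(5880*(z - 7)) + 479/(88200*z) - 1/(210*z**2).
Integrate each term; A/(z−a) gives A·log|z−a|; A/(z−a)² gives −A/(z−a).

479*log(z)/88200 - 1319*log(z - 7)/5880 + 29*log(z - 4)/168 + 73*log(z + 3)/1260 - 7*log(z + 5)/600 + 1/(210*z) + C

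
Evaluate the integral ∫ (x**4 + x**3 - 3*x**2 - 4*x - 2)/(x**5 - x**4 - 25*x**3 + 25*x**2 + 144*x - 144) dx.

Factor the denominator: (x - 4)*(x - 3)*(x - 1)*(x + 3)*(x + 4).
Partial-fraction decomposition: 79/(140*(x + 4)) - 37/(168*(x + 3)) - 7/(120*(x - 1)) - 67/(84*(x - 3)) + 127/(84*(x - 4)).
Integrate each term: A/(x−a) contributes A·log|x−a|.

127*log(x - 4)/84 - 67*log(x - 3)/84 - 7*log(x - 1)/120 - 37*log(x + 3)/168 + 79*log(x + 4)/140 + C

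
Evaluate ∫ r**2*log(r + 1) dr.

r**3*log(r + 1)/3 - r**3/9 + r**2/6 - r/3 + log(r + 1)/3 + C

Use integration by parts with u = log(r + 1), dv = r**2 dr.
Then du = 1/(r + 1) dr and v = r**3/3.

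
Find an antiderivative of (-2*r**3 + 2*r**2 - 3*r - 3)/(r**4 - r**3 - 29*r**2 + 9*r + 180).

-109*log(r - 5)/72 + 4*log(r - 3)/7 + 13*log(r + 3)/8 - 169*log(r + 4)/63 + C

Factor the denominator: (r - 5)*(r - 3)*(r + 3)*(r + 4).
Partial-fraction decomposition: -169/(63*(r + 4)) + 13/(8*(r + 3)) + 4/(7*(r - 3)) - 109/(72*(r - 5)).
Integrate each term: A/(r−a) contributes A·log|r−a|.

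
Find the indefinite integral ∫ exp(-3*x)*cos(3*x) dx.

Let I denote the integral. Integrate by parts with u = cos(3*x), dv = exp(-3*x) dx, so v = -exp(-3*x)/3: I = -exp(-3*x)*cos(3*x)/3 − ∫ exp(-3*x)*sin(3*x) dx.
Apply parts again with u = sin(3*x), dv = exp(-3*x) dx: ∫ exp(-3*x)*sin(3*x) dx = -exp(-3*x)*sin(3*x)/3 + I. Substituting back brings back I: I = exp(-3*x)*sin(3*x)/3 - exp(-3*x)*cos(3*x)/3 − I.
Solving for I: (1 + 1)·I equals the remaining terms, so I = (1/2)·(exp(-3*x)*sin(3*x)/3 - exp(-3*x)*cos(3*x)/3).

exp(-3*x)*sin(3*x)/6 - exp(-3*x)*cos(3*x)/6 + C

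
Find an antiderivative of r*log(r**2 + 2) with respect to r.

Let u = r**2 + 2, so du = (2*r) dr.
The integral becomes (1/2)·∫ log(u) du; integrate by parts with u′=log(u), dv′=du.

r**2*log(r**2 + 2)/2 - r**2/2 + log(r**2 + 2) + C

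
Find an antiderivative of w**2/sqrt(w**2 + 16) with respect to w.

Substitute w = 4·tan(θ), so dw = 4·sec(θ)^2 dθ and the radical becomes sqrt(w**2 + 16) = 4·sec(θ) by the Pythagorean identity.
Integrate the resulting trig expression in θ, then back-substitute tan(θ) = w/4, sec(θ) = sqrt(w**2 + 16)/4 (absorbing any constant into C).

w*sqrt(w**2 + 16)/2 - 8*log(w + sqrt(w**2 + 16)) + C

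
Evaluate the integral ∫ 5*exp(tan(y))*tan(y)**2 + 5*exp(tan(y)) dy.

5*exp(tan(y)) + C

Let u = tan(y), so du = (tan(y)**2 + 1) dy.
Rewriting, the integral becomes 5·∫ e^u du = 5·e^u.
Substituting back, u = tan(y).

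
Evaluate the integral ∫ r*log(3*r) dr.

Use integration by parts with u = log(3*r), dv = r dr.
Then du = 1/r dr and v = r**2/2.

r**2*(log(r) + log(3))/2 - r**2/4 + C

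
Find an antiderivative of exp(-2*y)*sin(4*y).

Let I denote the integral. Integrate by parts with u = sin(4*y), dv = exp(-2*y) dy, so v = -exp(-2*y)/2: I = -exp(-2*y)*sin(4*y)/2 + 2·∫ exp(-2*y)*cos(4*y) dy.
Apply parts again with u = cos(4*y), dv = exp(-2*y) dy: ∫ exp(-2*y)*cos(4*y) dy = -exp(-2*y)*cos(4*y)/2 − 2·I. Substituting back brings back I: I = -exp(-2*y)*sin(4*y)/2 - exp(-2*y)*cos(4*y) − 4·I.
Solving for I: (1 + 4)·I equals the remaining terms, so I = (1/5)·(-exp(-2*y)*sin(4*y)/2 - exp(-2*y)*cos(4*y)).

-exp(-2*y)*sin(4*y)/10 - exp(-2*y)*cos(4*y)/5 + C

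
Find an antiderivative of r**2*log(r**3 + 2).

Let u = r**3 + 2, so du = (3*r**2) dr.
The integral becomes (1/3)·∫ log(u) du; integrate by parts with u′=log(u), dv′=du.

r**3*log(r**3 + 2)/3 - r**3/3 + 2*log(r**3 + 2)/3 + C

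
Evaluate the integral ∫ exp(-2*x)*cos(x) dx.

Let I denote the integral. Integrate by parts with u = cos(x), dv = exp(-2*x) dx, so v = -exp(-2*x)/2: I = -exp(-2*x)*cos(x)/2 − (1/2)·∫ exp(-2*x)*sin(x) dx.
Apply parts again with u = sin(x), dv = exp(-2*x) dx: ∫ exp(-2*x)*sin(x) dx = -exp(-2*x)*sin(x)/2 + (1/2)·I. Substituting back brings back I: I = exp(-2*x)*sin(x)/4 - exp(-2*x)*cos(x)/2 − (1/4)·I.
Solving for I: (1 + 1/4)·I equals the remaining terms, so I = (4/5)·(exp(-2*x)*sin(x)/4 - exp(-2*x)*cos(x)/2).

exp(-2*x)*sin(x)/5 - 2*exp(-2*x)*cos(x)/5 + C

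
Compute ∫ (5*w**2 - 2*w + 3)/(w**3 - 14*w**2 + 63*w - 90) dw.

Factor the denominator: (w - 6)*(w - 5)*(w - 3).
Partial-fraction decomposition: 7/(w - 3) - 59/(w - 5) + 57/(w - 6).
Integrate each term: A/(w−a) contributes A·log|w−a|.

57*log(w - 6) - 59*log(w - 5) + 7*log(w - 3) + C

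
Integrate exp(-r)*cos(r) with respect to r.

exp(-r)*sin(r)/2 - exp(-r)*cos(r)/2 + C

Let I denote the integral. Integrate by parts with u = cos(r), dv = exp(-r) dr, so v = -exp(-r): I = -exp(-r)*cos(r) − ∫ exp(-r)*sin(r) dr.
Apply parts again with u = sin(r), dv = exp(-r) dr: ∫ exp(-r)*sin(r) dr = -exp(-r)*sin(r) + I. Substituting back brings back I: I = exp(-r)*sin(r) - exp(-r)*cos(r) − I.
Solving for I: (1 + 1)·I equals the remaining terms, so I = (1/2)·(exp(-r)*sin(r) - exp(-r)*cos(r)).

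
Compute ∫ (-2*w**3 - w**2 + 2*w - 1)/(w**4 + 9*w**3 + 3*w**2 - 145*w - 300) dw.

-137*log(w - 4)/567 - 19*log(w + 3)/14 - 65*log(w + 5)/162 - 107/(9*w + 45) + C

Factor the denominator: (w - 4)*(w + 3)*(w + 5)**2.
Partial-fraction decomposition: -65/(162*(w + 5)) + 107/(9*(w + 5)**2) - 19/(14*(w + 3)) - 137/(567*(w - 4)).
Integrate each term; A/(w−a) gives A·log|w−a|; A/(w−a)² gives −A/(w−a).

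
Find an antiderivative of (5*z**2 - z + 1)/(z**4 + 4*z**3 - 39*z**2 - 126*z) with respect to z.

Factor the denominator: z*(z - 6)*(z + 3)*(z + 7).
Partial-fraction decomposition: -253/(364*(z + 7)) + 49/(108*(z + 3)) + 175/(702*(z - 6)) - 1/(126*z).
Integrate each term: A/(z−a) contributes A·log|z−a|.

-log(z)/126 + 175*log(z - 6)/702 + 49*log(z + 3)/108 - 253*log(z + 7)/364 + C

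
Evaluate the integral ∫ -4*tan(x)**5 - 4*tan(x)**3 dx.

-tan(x)**4 + C

Let u = tan(x), so du = (tan(x)**2 + 1) dx.
Rewriting, the integral becomes -4·∫ u^3 du = -4·u^4/4.
Substituting back, u = tan(x).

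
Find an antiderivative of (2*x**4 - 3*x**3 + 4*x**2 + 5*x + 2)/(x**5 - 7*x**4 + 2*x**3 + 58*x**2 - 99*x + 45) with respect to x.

Factor the denominator: (x - 5)*(x - 3)*(x - 1)**2*(x + 3).
Partial-fraction decomposition: 133/(384*(x + 3)) + 17/(32*(x - 1)) + 5/(16*(x - 1)**2) - 67/(24*(x - 3)) + 501/(128*(x - 5)).
Integrate each term; A/(x−a) gives A·log|x−a|; A/(x−a)² gives −A/(x−a).

501*log(x - 5)/128 - 67*log(x - 3)/24 + 17*log(x - 1)/32 + 133*log(x + 3)/384 - 5/(16*x - 16) + C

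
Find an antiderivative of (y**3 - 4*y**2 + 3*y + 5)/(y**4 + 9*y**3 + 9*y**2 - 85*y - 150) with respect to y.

log(y - 3)/64 + 5*log(y + 2)/9 + 247*log(y + 5)/576 + 235/(24*y + 120) + C

Factor the denominator: (y - 3)*(y + 2)*(y + 5)**2.
Partial-fraction decomposition: 247/(576*(y + 5)) - 235/(24*(y + 5)**2) + 5/(9*(y + 2)) + 1/(64*(y - 3)).
Integrate each term; A/(y−a) gives A·log|y−a|; A/(y−a)² gives −A/(y−a).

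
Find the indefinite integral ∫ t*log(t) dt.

t**2*log(t)/2 - t**2/4 + C

Use integration by parts with u = log(t), dv = t dt.
Then du = 1/t dt and v = t**2/2.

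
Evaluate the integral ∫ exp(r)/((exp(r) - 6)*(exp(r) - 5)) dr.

log(exp(r) - 6) - log(exp(r) - 5) + C

Let u = e^r, du = e^r dr.
The integral becomes ∫ du/((u-6)(u-5)); decompose into partial fractions.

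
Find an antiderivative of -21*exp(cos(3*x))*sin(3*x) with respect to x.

7*exp(cos(3*x)) + C

Let u = cos(3*x), so du = (-3*sin(3*x)) dx.
Rewriting, the integral becomes 7·∫ e^u du = 7·e^u.
Substituting back, u = cos(3*x).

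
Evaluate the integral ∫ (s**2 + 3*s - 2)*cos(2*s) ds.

Use integration by parts with u = s**2 + 3*s - 2, dv = cos(2*s) ds, so v = sin(2*s)/2.
Apply parts 2 times (tabular method): alternate signs, differentiate u down to 0, integrate dv up.

s**2*sin(2*s)/2 + 3*s*sin(2*s)/2 + s*cos(2*s)/2 - 5*sin(2*s)/4 + 3*cos(2*s)/4 + C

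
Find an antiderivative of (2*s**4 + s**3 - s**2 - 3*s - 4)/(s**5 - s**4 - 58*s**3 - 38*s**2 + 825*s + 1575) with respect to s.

5071*log(s - 7)/2400 - 1331*log(s - 5)/1280 - 8881*log(s + 3)/6400 + 1111*log(s + 5)/480 - 131/(160*s + 480) + C

Factor the denominator: (s - 7)*(s - 5)*(s + 3)**2*(s + 5).
Partial-fraction decomposition: 1111/(480*(s + 5)) - 8881/(6400*(s + 3)) + 131/(160*(s + 3)**2) - 1331/(1280*(s - 5)) + 5071/(2400*(s - 7)).
Integrate each term; A/(s−a) gives A·log|s−a|; A/(s−a)² gives −A/(s−a).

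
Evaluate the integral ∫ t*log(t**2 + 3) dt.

t**2*log(t**2 + 3)/2 - t**2/2 + 3*log(t**2 + 3)/2 + C

Let u = t**2 + 3, so du = (2*t) dt.
The integral becomes (1/2)·∫ log(u) du; integrate by parts with u′=log(u), dv′=du.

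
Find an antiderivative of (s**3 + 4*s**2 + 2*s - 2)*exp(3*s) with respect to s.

Use integration by parts with u = s**3 + 4*s**2 + 2*s - 2, dv = exp(3*s) ds, so v = exp(3*s)/3.
Apply parts 3 times (tabular method): alternate signs, differentiate u down to 0, integrate dv up.

(s**3 + 3*s**2 - 2)*exp(3*s)/3 + C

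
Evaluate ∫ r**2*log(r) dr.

r**3*log(r)/3 - r**3/9 + C

Use integration by parts with u = log(r), dv = r**2 dr.
Then du = 1/r dr and v = r**3/3.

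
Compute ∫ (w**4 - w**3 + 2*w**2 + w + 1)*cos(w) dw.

Use integration by parts with u = w**4 - w**3 + 2*w**2 + w + 1, dv = cos(w) dw, so v = sin(w).
Apply parts 4 times (tabular method): alternate signs, differentiate u down to 0, integrate dv up.

w**4*sin(w) - w**3*sin(w) + 4*w**3*cos(w) - 10*w**2*sin(w) - 3*w**2*cos(w) + 7*w*sin(w) - 20*w*cos(w) + 21*sin(w) + 7*cos(w) + C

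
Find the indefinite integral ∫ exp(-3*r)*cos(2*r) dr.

Let I denote the integral. Integrate by parts with u = cos(2*r), dv = exp(-3*r) dr, so v = -exp(-3*r)/3: I = -exp(-3*r)*cos(2*r)/3 − (2/3)·∫ exp(-3*r)*sin(2*r) dr.
Apply parts again with u = sin(2*r), dv = exp(-3*r) dr: ∫ exp(-3*r)*sin(2*r) dr = -exp(-3*r)*sin(2*r)/3 + (2/3)·I. Substituting back brings back I: I = 2*exp(-3*r)*sin(2*r)/9 - exp(-3*r)*cos(2*r)/3 − (4/9)·I.
Solving for I: (1 + 4/9)·I equals the remaining terms, so I = (9/13)·(2*exp(-3*r)*sin(2*r)/9 - exp(-3*r)*cos(2*r)/3).

2*exp(-3*r)*sin(2*r)/13 - 3*exp(-3*r)*cos(2*r)/13 + C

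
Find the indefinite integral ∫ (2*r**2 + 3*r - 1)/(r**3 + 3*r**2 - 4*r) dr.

Factor the denominator: r*(r - 1)*(r + 4).
Partial-fraction decomposition: 19/(20*(r + 4)) + 4/(5*(r - 1)) + 1/(4*r).
Integrate each term: A/(r−a) contributes A·log|r−a|.

log(r)/4 + 4*log(r - 1)/5 + 19*log(r + 4)/20 + C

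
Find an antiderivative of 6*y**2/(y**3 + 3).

2*log(y**3 + 3) + C

Let u = y**3 + 3, so du = (3*y**2) dy.
Rewriting, the integral becomes 2·∫ 1/u du = 2·log(u).
Substituting back, u = y**3 + 3.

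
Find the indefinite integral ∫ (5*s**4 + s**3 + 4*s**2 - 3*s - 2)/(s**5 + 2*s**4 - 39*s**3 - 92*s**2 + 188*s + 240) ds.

Factor the denominator: (s - 6)*(s - 2)*(s + 1)*(s + 4)*(s + 5).
Partial-fraction decomposition: 283/(28*(s + 5)) - 43/(6*(s + 4)) + 1/(28*(s + 1)) - 4/(21*(s - 2)) + 31/(14*(s - 6)).
Integrate each term: A/(s−a) contributes A·log|s−a|.

31*log(s - 6)/14 - 4*log(s - 2)/21 + log(s + 1)/28 - 43*log(s + 4)/6 + 283*log(s + 5)/28 + C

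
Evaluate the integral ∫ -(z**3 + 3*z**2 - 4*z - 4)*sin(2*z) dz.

z**3*cos(2*z)/2 - 3*z**2*sin(2*z)/4 + 3*z**2*cos(2*z)/2 - 3*z*sin(2*z)/2 - 11*z*cos(2*z)/4 + 11*sin(2*z)/8 - 11*cos(2*z)/4 + C

Use integration by parts with u = z**3 + 3*z**2 - 4*z - 4, dv = -sin(2*z) dz, so v = cos(2*z)/2.
Apply parts 3 times (tabular method): alternate signs, differentiate u down to 0, integrate dv up.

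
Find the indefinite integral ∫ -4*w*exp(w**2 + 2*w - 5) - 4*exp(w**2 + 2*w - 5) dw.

Let u = w**2 + 2*w - 5, so du = (2*w + 2) dw.
Rewriting, the integral becomes -2·∫ e^u du = -2·e^u.
Substituting back, u = w**2 + 2*w - 5.

-2*exp(w**2 + 2*w - 5) + C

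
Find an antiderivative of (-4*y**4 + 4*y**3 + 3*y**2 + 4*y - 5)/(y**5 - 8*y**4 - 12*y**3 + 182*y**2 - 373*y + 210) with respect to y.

Factor the denominator: (y - 7)*(y - 3)*(y - 2)*(y - 1)*(y + 5).
Partial-fraction decomposition: -1475/(2016*(y + 5)) - 1/(36*(y - 1)) - 17/(35*(y - 2)) + 91/(32*(y - 3)) - 4031/(720*(y - 7)).
Integrate each term: A/(y−a) contributes A·log|y−a|.

-4031*log(y - 7)/720 + 91*log(y - 3)/32 - 17*log(y - 2)/35 - log(y - 1)/36 - 1475*log(y + 5)/2016 + C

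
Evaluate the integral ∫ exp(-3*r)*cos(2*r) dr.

Let I denote the integral. Integrate by parts with u = cos(2*r), dv = exp(-3*r) dr, so v = -exp(-3*r)/3: I = -exp(-3*r)*cos(2*r)/3 − (2/3)·∫ exp(-3*r)*sin(2*r) dr.
Apply parts again with u = sin(2*r), dv = exp(-3*r) dr: ∫ exp(-3*r)*sin(2*r) dr = -exp(-3*r)*sin(2*r)/3 + (2/3)·I. Substituting back brings back I: I = 2*exp(-3*r)*sin(2*r)/9 - exp(-3*r)*cos(2*r)/3 − (4/9)·I.
Solving for I: (1 + 4/9)·I equals the remaining terms, so I = (9/13)·(2*exp(-3*r)*sin(2*r)/9 - exp(-3*r)*cos(2*r)/3).

2*exp(-3*r)*sin(2*r)/13 - 3*exp(-3*r)*cos(2*r)/13 + C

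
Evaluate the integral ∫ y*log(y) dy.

y**2*log(y)/2 - y**2/4 + C

Use integration by parts with u = log(y), dv = y dy.
Then du = 1/y dy and v = y**2/2.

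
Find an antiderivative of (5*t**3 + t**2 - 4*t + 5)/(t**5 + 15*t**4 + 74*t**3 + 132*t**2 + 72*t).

5*log(t)/72 - log(t + 1)/5 - 23*log(t + 2)/32 + 1223*log(t + 6)/1440 - 203/(24*t + 144) + C

Factor the denominator: t*(t + 1)*(t + 2)*(t + 6)**2.
Partial-fraction decomposition: 1223/(1440*(t + 6)) + 203/(24*(t + 6)**2) - 23/(32*(t + 2)) - 1/(5*(t + 1)) + 5/(72*t).
Integrate each term; A/(t−a) gives A·log|t−a|; A/(t−a)² gives −A/(t−a).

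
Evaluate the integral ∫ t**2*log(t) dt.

t**3*log(t)/3 - t**3/9 + C

Use integration by parts with u = log(t), dv = t**2 dt.
Then du = 1/t dt and v = t**3/3.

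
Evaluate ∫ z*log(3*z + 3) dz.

z**2*log(3*z + 3)/2 - z**2/4 + z/2 - log(z + 1)/2 + C

Use integration by parts with u = log(3*z + 3), dv = z dz.
Then du = 3/(3*z + 3) dz and v = z**2/2.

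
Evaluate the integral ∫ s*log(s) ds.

Use integration by parts with u = log(s), dv = s ds.
Then du = 1/s ds and v = s**2/2.

s**2*log(s)/2 - s**2/4 + C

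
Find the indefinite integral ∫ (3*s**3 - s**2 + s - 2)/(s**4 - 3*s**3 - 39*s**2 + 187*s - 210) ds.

353*log(s - 5)/72 - 73*log(s - 3)/20 + 20*log(s - 2)/27 + 1087*log(s + 7)/1080 + C

Factor the denominator: (s - 5)*(s - 3)*(s - 2)*(s + 7).
Partial-fraction decomposition: 1087/(1080*(s + 7)) + 20/(27*(s - 2)) - 73/(20*(s - 3)) + 353/(72*(s - 5)).
Integrate each term: A/(s−a) contributes A·log|s−a|.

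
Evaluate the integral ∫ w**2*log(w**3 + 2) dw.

Let u = w**3 + 2, so du = (3*w**2) dw.
The integral becomes (1/3)·∫ log(u) du; integrate by parts with u′=log(u), dv′=du.

w**3*log(w**3 + 2)/3 - w**3/3 + 2*log(w**3 + 2)/3 + C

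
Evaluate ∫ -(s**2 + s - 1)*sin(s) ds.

s**2*cos(s) - 2*s*sin(s) + s*cos(s) - sin(s) - 3*cos(s) + C

Use integration by parts with u = s**2 + s - 1, dv = -sin(s) ds, so v = cos(s).
Apply parts 2 times (tabular method): alternate signs, differentiate u down to 0, integrate dv up.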